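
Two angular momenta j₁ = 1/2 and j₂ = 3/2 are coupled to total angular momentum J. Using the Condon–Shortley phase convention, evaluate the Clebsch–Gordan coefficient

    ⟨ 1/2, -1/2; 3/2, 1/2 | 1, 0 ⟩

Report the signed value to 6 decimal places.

triangle: 1!*0!*2!/4! = 2/24
(j±m)!: 0!*1!*2!*1!*1!*1! = 2
prefactor² = (2J+1)*Δ*N² = 1/2
  k=1: −1/(1!*0!*0!*1!*0!*1!) = -1
Σ = -1  ⇒  CG² = 1/2*(-1)² = 1/2
CG = −√(1/2) = -0.707107

−√(1/2) ≈ -0.707107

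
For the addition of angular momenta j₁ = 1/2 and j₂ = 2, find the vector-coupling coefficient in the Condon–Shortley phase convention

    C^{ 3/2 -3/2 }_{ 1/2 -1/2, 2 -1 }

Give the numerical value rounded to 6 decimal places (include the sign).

triangle: 1!·0!·3!/5! = 6/120
(j±m)!: 0!·1!·1!·3!·0!·3! = 36
prefactor² = (2J+1)·Δ·N² = 36/5
  k=1: −1/(1!·0!·0!·0!·0!·3!) = -1/6
Σ = -1/6  ⇒  CG² = 36/5·(-1/6)² = 1/5
CG = −√(1/5) = -0.447214

-0.447214  (= −√(1/5))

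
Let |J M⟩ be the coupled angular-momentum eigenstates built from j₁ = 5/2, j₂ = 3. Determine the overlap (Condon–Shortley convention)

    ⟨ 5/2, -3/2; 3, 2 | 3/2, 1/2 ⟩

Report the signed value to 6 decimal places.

j₁+j₂−J=4  J+j₁−j₂=1  J−j₁+j₂=2  j₁+j₂+J+1=8
(j₁±m₁, j₂±m₂, J±M) = (1,4,5,1,2,1)
P² = 192/7
sum k=3..4:
  [3] −1/12 = -1/12
  [4] +1/24 = 1/24
S = -1/24
C² = P²·S² = 1/21 ; C = -0.218218

-0.218218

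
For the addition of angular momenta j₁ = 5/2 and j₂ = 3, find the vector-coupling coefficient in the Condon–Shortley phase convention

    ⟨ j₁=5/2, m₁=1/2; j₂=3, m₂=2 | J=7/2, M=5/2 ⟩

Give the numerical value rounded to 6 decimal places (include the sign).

√[8·2!3!4!/10! · 3!2!5!1!6!1!] = √(4608/7)
  +(−1)^1/∏(1,1,1,4,2,0)! = -1/48  (running -1/48)
  +(−1)^2/∏(2,0,0,3,3,1)! = 1/72  (running -1/144)
⟨..|..⟩ = √(4608/7)·(-1/144) = -0.178174

−√(2/63) = -0.178174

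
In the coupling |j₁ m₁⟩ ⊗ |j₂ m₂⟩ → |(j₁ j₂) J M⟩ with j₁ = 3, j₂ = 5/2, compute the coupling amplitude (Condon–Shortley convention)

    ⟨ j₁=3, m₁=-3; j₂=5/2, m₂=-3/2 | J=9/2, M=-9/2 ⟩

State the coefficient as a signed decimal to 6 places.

triangle: 1!×5!×4!/11! = 2880/39916800
(j±m)!: 0!×6!×1!×4!×0!×9! = 6270566400
prefactor² = (2J+1)×Δ×N² = 49766400/11
  k=1: −1/(1!×0!×5!×0!×0!×4!) = -1/2880
Σ = -1/2880  ⇒  CG² = 49766400/11×(-1/2880)² = 6/11
CG = −√(6/11) = -0.738549

−√(6/11) ≈ -0.738549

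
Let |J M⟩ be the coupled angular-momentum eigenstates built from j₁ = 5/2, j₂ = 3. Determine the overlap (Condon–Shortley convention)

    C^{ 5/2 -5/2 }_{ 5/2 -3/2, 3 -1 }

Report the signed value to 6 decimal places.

triangle: 3!·2!·3!/9! = 72/362880
(j±m)!: 1!·4!·2!·4!·0!·5! = 138240
prefactor² = (2J+1)·Δ·N² = 1152/7
  k=2: +1/(2!·1!·2!·0!·0!·3!) = 1/24
Σ = 1/24  ⇒  CG² = 1152/7·1/24² = 2/7
CG = +√(2/7) = +0.534522

+0.534522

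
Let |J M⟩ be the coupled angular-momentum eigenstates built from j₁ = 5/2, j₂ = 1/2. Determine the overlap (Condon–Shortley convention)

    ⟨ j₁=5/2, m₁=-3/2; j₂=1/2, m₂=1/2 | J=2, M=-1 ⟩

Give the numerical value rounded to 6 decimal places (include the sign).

-0.816497

j₁+j₂−J=1  J+j₁−j₂=4  J−j₁+j₂=0  j₁+j₂+J+1=6
(j₁±m₁, j₂±m₂, J±M) = (1,4,1,0,1,3)
P² = 24
sum k=1..1:
  [1] −1/6 = -1/6
S = -1/6
C² = P²·S² = 2/3 ; C = -0.816497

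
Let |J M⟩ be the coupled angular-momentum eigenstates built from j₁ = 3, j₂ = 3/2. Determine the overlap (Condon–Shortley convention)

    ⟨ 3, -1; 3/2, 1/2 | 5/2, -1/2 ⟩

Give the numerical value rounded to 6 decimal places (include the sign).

-0.119523

√[6·2!4!1!/8! · 2!4!2!1!2!3!] = √(288/35)
  +(−1)^1/∏(1,1,3,1,1,0)! = -1/6  (running -1/6)
  +(−1)^2/∏(2,0,2,0,2,1)! = 1/8  (running -1/24)
⟨..|..⟩ = √(288/35)·(-1/24) = -0.119523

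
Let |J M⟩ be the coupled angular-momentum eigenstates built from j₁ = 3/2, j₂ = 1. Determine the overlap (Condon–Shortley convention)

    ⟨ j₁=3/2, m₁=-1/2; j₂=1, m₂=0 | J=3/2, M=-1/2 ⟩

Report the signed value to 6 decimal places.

√[4·1!2!1!/5! · 1!2!1!1!1!2!] = √(4/15)
  +(−1)^0/∏(0,1,2,1,0,0)! = 1/2  (running 1/2)
  +(−1)^1/∏(1,0,1,0,1,1)! = -1  (running -1/2)
⟨..|..⟩ = √(4/15)·(-1/2) = -0.258199

−√(1/15) ≈ -0.258199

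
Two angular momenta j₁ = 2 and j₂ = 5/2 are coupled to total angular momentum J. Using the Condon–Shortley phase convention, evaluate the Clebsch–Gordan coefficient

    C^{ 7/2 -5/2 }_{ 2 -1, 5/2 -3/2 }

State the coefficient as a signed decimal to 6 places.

+0.125988  (= +√(1/63))

triangle: 1!*3!*4!/9! = 144/362880
(j±m)!: 1!*3!*1!*4!*1!*6! = 103680
prefactor² = (2J+1)*Δ*N² = 2304/7
  k=0: +1/(0!*1!*3!*1!*0!*3!) = 1/36
  k=1: −1/(1!*0!*2!*0!*1!*4!) = -1/48
Σ = 1/144  ⇒  CG² = 2304/7*1/144² = 1/63
CG = +√(1/63) = +0.125988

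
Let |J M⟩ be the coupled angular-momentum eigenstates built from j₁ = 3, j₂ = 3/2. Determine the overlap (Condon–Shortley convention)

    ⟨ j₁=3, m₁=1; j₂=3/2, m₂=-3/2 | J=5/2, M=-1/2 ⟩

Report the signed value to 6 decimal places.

+0.621059

j₁+j₂−J=2  J+j₁−j₂=4  J−j₁+j₂=1  j₁+j₂+J+1=8
(j₁±m₁, j₂±m₂, J±M) = (4,2,0,3,2,3)
P² = 864/35
sum k=0..0:
  [0] +1/8 = 1/8
S = 1/8
C² = P²·S² = 27/70 ; C = +0.621059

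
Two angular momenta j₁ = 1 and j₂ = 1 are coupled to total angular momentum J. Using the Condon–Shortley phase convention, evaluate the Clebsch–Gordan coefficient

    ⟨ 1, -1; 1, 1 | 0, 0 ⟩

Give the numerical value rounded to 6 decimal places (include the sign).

√[1·2!0!0!/3! · 0!2!2!0!0!0!] = √(4/3)
  +(−1)^2/∏(2,0,0,0,0,0)! = 1/2  (running 1/2)
⟨..|..⟩ = √(4/3)·(1/2) = +0.577350

+0.577350  (= +√(1/3))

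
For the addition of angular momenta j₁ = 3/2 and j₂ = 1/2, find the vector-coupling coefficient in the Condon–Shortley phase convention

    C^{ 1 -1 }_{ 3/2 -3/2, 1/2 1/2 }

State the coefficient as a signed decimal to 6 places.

-0.866025  (= −√(3/4))

j₁+j₂−J=1  J+j₁−j₂=2  J−j₁+j₂=0  j₁+j₂+J+1=4
(j₁±m₁, j₂±m₂, J±M) = (0,3,1,0,0,2)
P² = 3
sum k=1..1:
  [1] −1/2 = -1/2
S = -1/2
C² = P²·S² = 3/4 ; C = -0.866025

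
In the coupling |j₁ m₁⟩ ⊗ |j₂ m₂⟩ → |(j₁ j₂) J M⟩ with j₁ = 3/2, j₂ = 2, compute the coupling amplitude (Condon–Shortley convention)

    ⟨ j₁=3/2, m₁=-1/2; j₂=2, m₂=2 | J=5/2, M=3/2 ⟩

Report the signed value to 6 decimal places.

-0.676123  (= −√(16/35))

triangle: 1!*2!*3!/7! = 12/5040
(j±m)!: 1!*2!*4!*0!*4!*1! = 1152
prefactor² = (2J+1)*Δ*N² = 576/35
  k=1: −1/(1!*0!*1!*3!*1!*0!) = -1/6
Σ = -1/6  ⇒  CG² = 576/35*(-1/6)² = 16/35
CG = −√(16/35) = -0.676123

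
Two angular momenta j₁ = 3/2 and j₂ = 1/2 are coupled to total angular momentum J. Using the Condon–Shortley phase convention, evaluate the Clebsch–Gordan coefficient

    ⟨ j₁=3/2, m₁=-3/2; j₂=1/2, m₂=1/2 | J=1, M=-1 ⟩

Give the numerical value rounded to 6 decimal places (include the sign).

√[3·1!2!0!/4! · 0!3!1!0!0!2!] = √(3)
  +(−1)^1/∏(1,0,2,0,0,0)! = -1/2  (running -1/2)
⟨..|..⟩ = √(3)·(-1/2) = -0.866025

−√(3/4) ≈ -0.866025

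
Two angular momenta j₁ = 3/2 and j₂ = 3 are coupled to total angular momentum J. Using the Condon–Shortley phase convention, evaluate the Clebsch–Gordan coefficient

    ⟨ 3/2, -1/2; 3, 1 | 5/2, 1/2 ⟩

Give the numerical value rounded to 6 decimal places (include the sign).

√[6·2!1!4!/8! · 1!2!4!2!3!2!] = √(288/35)
  +(−1)^1/∏(1,1,1,3,0,1)! = -1/6  (running -1/6)
  +(−1)^2/∏(2,0,0,2,1,2)! = 1/8  (running -1/24)
⟨..|..⟩ = √(288/35)·(-1/24) = -0.119523

-0.119523  (= −√(1/70))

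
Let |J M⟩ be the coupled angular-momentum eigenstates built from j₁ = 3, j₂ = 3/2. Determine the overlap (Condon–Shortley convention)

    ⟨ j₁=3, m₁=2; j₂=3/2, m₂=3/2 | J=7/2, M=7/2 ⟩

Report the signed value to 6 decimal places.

√[8·1!5!2!/9! · 5!1!3!0!7!0!] = √(19200)
  +(−1)^1/∏(1,0,0,2,5,0)! = -1/240  (running -1/240)
⟨..|..⟩ = √(19200)·(-1/240) = -0.577350

-0.577350  (= −√(1/3))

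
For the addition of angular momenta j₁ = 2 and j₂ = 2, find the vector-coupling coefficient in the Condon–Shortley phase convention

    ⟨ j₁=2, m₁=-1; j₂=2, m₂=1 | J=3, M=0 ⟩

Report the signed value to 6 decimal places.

−√(2/5) ≈ -0.632456

j₁+j₂−J=1  J+j₁−j₂=3  J−j₁+j₂=3  j₁+j₂+J+1=8
(j₁±m₁, j₂±m₂, J±M) = (1,3,3,1,3,3)
P² = 81/10
sum k=0..1:
  [0] +1/36 = 1/36
  [1] −1/4 = -1/4
S = -2/9
C² = P²·S² = 2/5 ; C = -0.632456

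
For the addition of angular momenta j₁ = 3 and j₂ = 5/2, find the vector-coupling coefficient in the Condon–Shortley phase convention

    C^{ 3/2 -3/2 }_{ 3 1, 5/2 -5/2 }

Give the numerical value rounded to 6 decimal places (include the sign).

+0.267261

triangle: 4!*2!*1!/8! = 48/40320
(j±m)!: 4!*2!*0!*5!*0!*3! = 34560
prefactor² = (2J+1)*Δ*N² = 1152/7
  k=0: +1/(0!*4!*2!*0!*0!*1!) = 1/48
Σ = 1/48  ⇒  CG² = 1152/7*1/48² = 1/14
CG = +√(1/14) = +0.267261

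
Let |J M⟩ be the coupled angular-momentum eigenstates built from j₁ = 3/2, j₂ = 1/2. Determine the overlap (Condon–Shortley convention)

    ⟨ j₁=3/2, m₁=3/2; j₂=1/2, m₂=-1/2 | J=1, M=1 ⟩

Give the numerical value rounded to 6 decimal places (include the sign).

+√(3/4) = +0.866025

triangle: 1!×2!×0!/4! = 2/24
(j±m)!: 3!×0!×0!×1!×2!×0! = 12
prefactor² = (2J+1)×Δ×N² = 3
  k=0: +1/(0!×1!×0!×0!×2!×0!) = 1/2
Σ = 1/2  ⇒  CG² = 3×1/2² = 3/4
CG = +√(3/4) = +0.866025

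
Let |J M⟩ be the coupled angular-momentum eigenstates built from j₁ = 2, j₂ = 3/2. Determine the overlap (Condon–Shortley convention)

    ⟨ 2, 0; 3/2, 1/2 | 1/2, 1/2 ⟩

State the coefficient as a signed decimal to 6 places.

j₁+j₂−J=3  J+j₁−j₂=1  J−j₁+j₂=0  j₁+j₂+J+1=5
(j₁±m₁, j₂±m₂, J±M) = (2,2,2,1,1,0)
P² = 4/5
sum k=2..2:
  [2] +1/2 = 1/2
S = 1/2
C² = P²·S² = 1/5 ; C = +0.447214

+√(1/5) = +0.447214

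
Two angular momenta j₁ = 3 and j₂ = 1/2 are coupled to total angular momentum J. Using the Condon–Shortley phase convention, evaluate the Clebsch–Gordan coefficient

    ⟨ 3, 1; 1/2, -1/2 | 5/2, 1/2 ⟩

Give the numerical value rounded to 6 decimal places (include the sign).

triangle: 1!*5!*0!/7! = 120/5040
(j±m)!: 4!*2!*0!*1!*3!*2! = 576
prefactor² = (2J+1)*Δ*N² = 576/7
  k=0: +1/(0!*1!*2!*0!*3!*0!) = 1/12
Σ = 1/12  ⇒  CG² = 576/7*1/12² = 4/7
CG = +√(4/7) = +0.755929

+0.755929  (= +√(4/7))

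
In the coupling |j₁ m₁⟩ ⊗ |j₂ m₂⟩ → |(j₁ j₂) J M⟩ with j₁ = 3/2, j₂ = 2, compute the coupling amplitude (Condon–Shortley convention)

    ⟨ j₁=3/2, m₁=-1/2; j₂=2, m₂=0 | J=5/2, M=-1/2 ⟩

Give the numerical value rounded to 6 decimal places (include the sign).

−√(3/35) ≈ -0.292770

triangle: 1!×2!×3!/7! = 12/5040
(j±m)!: 1!×2!×2!×2!×2!×3! = 96
prefactor² = (2J+1)×Δ×N² = 48/35
  k=0: +1/(0!×1!×2!×2!×0!×1!) = 1/4
  k=1: −1/(1!×0!×1!×1!×1!×2!) = -1/2
Σ = -1/4  ⇒  CG² = 48/35×(-1/4)² = 3/35
CG = −√(3/35) = -0.292770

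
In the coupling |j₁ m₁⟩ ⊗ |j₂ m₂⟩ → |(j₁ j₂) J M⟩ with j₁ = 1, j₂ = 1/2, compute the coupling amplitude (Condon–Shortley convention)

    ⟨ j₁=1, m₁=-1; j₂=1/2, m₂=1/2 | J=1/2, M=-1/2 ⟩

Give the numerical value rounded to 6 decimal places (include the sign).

√[2·1!1!0!/3! · 0!2!1!0!0!1!] = √(2/3)
  +(−1)^1/∏(1,0,1,0,0,0)! = -1  (running -1)
⟨..|..⟩ = √(2/3)·(-1) = -0.816497

−√(2/3) ≈ -0.816497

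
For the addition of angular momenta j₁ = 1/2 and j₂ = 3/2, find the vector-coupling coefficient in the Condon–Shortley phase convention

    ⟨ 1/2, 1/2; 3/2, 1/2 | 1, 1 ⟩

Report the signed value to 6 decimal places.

j₁+j₂−J=1  J+j₁−j₂=0  J−j₁+j₂=2  j₁+j₂+J+1=4
(j₁±m₁, j₂±m₂, J±M) = (1,0,2,1,2,0)
P² = 1
sum k=0..0:
  [0] +1/2 = 1/2
S = 1/2
C² = P²·S² = 1/4 ; C = +0.500000

+0.500000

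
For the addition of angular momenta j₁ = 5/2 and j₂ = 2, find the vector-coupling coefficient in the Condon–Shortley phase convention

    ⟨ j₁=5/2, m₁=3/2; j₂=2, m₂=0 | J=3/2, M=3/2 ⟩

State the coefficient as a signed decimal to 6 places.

-0.585540  (= −√(12/35))

√[4·3!2!1!/7! · 4!1!2!2!3!0!] = √(192/35)
  +(−1)^1/∏(1,2,0,1,2,0)! = -1/4  (running -1/4)
⟨..|..⟩ = √(192/35)·(-1/4) = -0.585540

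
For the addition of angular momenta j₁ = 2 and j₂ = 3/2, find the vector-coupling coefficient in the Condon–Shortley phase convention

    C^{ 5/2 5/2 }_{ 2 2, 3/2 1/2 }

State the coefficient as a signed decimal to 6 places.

+√(4/7) = +0.755929

√[6·1!3!2!/7! · 4!0!2!1!5!0!] = √(576/7)
  +(−1)^0/∏(0,1,0,2,3,0)! = 1/12  (running 1/12)
⟨..|..⟩ = √(576/7)·(1/12) = +0.755929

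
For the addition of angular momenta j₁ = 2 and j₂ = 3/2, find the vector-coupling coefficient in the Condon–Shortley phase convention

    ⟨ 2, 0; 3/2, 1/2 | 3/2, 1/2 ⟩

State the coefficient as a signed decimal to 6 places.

√[4·2!2!1!/6! · 2!2!2!1!2!1!] = √(16/45)
  +(−1)^1/∏(1,1,1,1,1,0)! = -1  (running -1)
  +(−1)^2/∏(2,0,0,0,2,1)! = 1/4  (running -3/4)
⟨..|..⟩ = √(16/45)·(-3/4) = -0.447214

−√(1/5) = -0.447214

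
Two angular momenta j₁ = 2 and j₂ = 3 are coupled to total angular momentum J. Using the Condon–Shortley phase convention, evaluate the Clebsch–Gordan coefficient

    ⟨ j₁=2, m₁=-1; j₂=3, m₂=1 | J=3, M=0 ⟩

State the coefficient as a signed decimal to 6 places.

+√(1/30) = +0.182574

triangle: 2!×2!×4!/9! = 96/362880
(j±m)!: 1!×3!×4!×2!×3!×3! = 10368
prefactor² = (2J+1)×Δ×N² = 96/5
  k=1: −1/(1!×1!×2!×3!×0!×1!) = -1/12
  k=2: +1/(2!×0!×1!×2!×1!×2!) = 1/8
Σ = 1/24  ⇒  CG² = 96/5×1/24² = 1/30
CG = +√(1/30) = +0.182574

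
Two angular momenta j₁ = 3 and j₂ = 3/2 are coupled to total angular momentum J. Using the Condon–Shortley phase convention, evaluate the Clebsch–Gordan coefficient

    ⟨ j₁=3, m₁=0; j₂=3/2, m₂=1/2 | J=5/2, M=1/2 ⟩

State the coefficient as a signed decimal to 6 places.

−√(6/35) = -0.414039

triangle: 2!*4!*1!/8! = 48/40320
(j±m)!: 3!*3!*2!*1!*3!*2! = 864
prefactor² = (2J+1)*Δ*N² = 216/35
  k=1: −1/(1!*1!*2!*1!*2!*0!) = -1/4
  k=2: +1/(2!*0!*1!*0!*3!*1!) = 1/12
Σ = -1/6  ⇒  CG² = 216/35*(-1/6)² = 6/35
CG = −√(6/35) = -0.414039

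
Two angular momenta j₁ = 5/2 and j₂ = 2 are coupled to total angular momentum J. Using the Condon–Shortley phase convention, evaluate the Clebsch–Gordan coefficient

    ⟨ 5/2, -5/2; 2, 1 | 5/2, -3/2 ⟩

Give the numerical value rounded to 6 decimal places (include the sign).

triangle: 2!*3!*2!/8! = 24/40320
(j±m)!: 0!*5!*3!*1!*1!*4! = 17280
prefactor² = (2J+1)*Δ*N² = 432/7
  k=2: +1/(2!*0!*3!*1!*0!*1!) = 1/12
Σ = 1/12  ⇒  CG² = 432/7*1/12² = 3/7
CG = +√(3/7) = +0.654654

+0.654654  (= +√(3/7))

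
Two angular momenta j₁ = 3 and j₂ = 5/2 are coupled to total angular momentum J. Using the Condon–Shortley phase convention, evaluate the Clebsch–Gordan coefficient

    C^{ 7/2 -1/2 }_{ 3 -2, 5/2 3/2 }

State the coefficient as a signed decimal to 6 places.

√[8·2!4!3!/10! · 1!5!4!1!3!4!] = √(9216/35)
  +(−1)^1/∏(1,1,4,3,0,0)! = -1/144  (running -1/144)
  +(−1)^2/∏(2,0,3,2,1,1)! = 1/24  (running 5/144)
⟨..|..⟩ = √(9216/35)·(5/144) = +0.563436

+0.563436  (= +√(20/63))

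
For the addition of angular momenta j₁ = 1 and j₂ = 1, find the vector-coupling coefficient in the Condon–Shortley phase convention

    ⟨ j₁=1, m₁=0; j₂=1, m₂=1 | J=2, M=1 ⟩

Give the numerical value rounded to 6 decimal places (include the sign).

triangle: 0!×2!×2!/5! = 4/120
(j±m)!: 1!×1!×2!×0!×3!×1! = 12
prefactor² = (2J+1)×Δ×N² = 2
  k=0: +1/(0!×0!×1!×2!×1!×0!) = 1/2
Σ = 1/2  ⇒  CG² = 2×1/2² = 1/2
CG = +√(1/2) = +0.707107

+0.707107  (= +√(1/2))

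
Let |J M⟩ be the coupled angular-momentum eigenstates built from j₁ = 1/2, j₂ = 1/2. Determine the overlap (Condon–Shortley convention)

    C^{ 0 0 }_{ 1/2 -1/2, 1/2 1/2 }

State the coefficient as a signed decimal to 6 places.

triangle: 1!×0!×0!/2! = 1/2
(j±m)!: 0!×1!×1!×0!×0!×0! = 1
prefactor² = (2J+1)×Δ×N² = 1/2
  k=1: −1/(1!×0!×0!×0!×0!×0!) = -1
Σ = -1  ⇒  CG² = 1/2×(-1)² = 1/2
CG = −√(1/2) = -0.707107

−√(1/2) = -0.707107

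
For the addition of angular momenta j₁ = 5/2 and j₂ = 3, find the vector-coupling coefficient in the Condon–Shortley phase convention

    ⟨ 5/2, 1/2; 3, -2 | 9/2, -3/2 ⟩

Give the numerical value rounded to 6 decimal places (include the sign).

j₁+j₂−J=1  J+j₁−j₂=4  J−j₁+j₂=5  j₁+j₂+J+1=11
(j₁±m₁, j₂±m₂, J±M) = (3,2,1,5,3,6)
P² = 345600/77
sum k=0..1:
  [0] +1/96 = 1/96
  [1] −1/720 = -1/720
S = 13/1440
C² = P²·S² = 169/462 ; C = +0.604815

+0.604815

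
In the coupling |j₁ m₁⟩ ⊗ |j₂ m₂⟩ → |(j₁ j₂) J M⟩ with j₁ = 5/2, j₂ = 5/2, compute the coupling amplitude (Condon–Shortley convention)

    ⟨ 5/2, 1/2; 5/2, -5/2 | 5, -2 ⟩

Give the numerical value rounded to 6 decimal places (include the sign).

triangle: 0!×5!×5!/11! = 14400/39916800
(j±m)!: 3!×2!×0!×5!×3!×7! = 43545600
prefactor² = (2J+1)×Δ×N² = 172800
  k=0: +1/(0!×0!×2!×0!×3!×5!) = 1/1440
Σ = 1/1440  ⇒  CG² = 172800×1/1440² = 1/12
CG = +√(1/12) = +0.288675

+√(1/12) = +0.288675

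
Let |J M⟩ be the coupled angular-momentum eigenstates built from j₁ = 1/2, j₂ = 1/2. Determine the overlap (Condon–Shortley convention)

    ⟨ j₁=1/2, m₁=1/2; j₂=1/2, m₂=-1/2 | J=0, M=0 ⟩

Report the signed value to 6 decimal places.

+0.707107

triangle: 1!×0!×0!/2! = 1/2
(j±m)!: 1!×0!×0!×1!×0!×0! = 1
prefactor² = (2J+1)×Δ×N² = 1/2
  k=0: +1/(0!×1!×0!×0!×0!×0!) = 1
Σ = 1  ⇒  CG² = 1/2×1² = 1/2
CG = +√(1/2) = +0.707107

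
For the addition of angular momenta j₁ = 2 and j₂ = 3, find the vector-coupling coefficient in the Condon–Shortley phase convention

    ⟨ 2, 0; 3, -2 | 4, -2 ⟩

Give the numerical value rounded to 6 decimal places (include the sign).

+√(12/35) = +0.585540

triangle: 1!*3!*5!/10! = 720/3628800
(j±m)!: 2!*2!*1!*5!*2!*6! = 691200
prefactor² = (2J+1)*Δ*N² = 8640/7
  k=0: +1/(0!*1!*2!*1!*1!*4!) = 1/48
  k=1: −1/(1!*0!*1!*0!*2!*5!) = -1/240
Σ = 1/60  ⇒  CG² = 8640/7*1/60² = 12/35
CG = +√(12/35) = +0.585540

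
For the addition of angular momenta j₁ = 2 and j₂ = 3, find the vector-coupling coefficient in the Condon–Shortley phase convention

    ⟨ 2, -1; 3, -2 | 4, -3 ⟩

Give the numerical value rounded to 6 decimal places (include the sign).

triangle: 1!·3!·5!/10! = 720/3628800
(j±m)!: 1!·3!·1!·5!·1!·7! = 3628800
prefactor² = (2J+1)·Δ·N² = 6480
  k=0: +1/(0!·1!·3!·1!·0!·4!) = 1/144
  k=1: −1/(1!·0!·2!·0!·1!·5!) = -1/240
Σ = 1/360  ⇒  CG² = 6480·1/360² = 1/20
CG = +√(1/20) = +0.223607

+0.223607  (= +√(1/20))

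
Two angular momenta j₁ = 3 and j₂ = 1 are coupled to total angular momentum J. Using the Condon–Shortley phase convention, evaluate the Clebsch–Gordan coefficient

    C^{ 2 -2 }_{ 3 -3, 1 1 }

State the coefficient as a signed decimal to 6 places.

j₁+j₂−J=2  J+j₁−j₂=4  J−j₁+j₂=0  j₁+j₂+J+1=7
(j₁±m₁, j₂±m₂, J±M) = (0,6,2,0,0,4)
P² = 11520/7
sum k=2..2:
  [2] +1/48 = 1/48
S = 1/48
C² = P²·S² = 5/7 ; C = +0.845154

+√(5/7) ≈ +0.845154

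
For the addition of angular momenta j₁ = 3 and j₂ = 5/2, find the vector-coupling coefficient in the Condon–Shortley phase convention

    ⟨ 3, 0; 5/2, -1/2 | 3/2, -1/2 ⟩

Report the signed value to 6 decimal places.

+0.338062

triangle: 4!×2!×1!/8! = 48/40320
(j±m)!: 3!×3!×2!×3!×1!×2! = 864
prefactor² = (2J+1)×Δ×N² = 144/35
  k=1: −1/(1!×3!×2!×1!×0!×0!) = -1/12
  k=2: +1/(2!×2!×1!×0!×1!×1!) = 1/4
Σ = 1/6  ⇒  CG² = 144/35×1/6² = 4/35
CG = +√(4/35) = +0.338062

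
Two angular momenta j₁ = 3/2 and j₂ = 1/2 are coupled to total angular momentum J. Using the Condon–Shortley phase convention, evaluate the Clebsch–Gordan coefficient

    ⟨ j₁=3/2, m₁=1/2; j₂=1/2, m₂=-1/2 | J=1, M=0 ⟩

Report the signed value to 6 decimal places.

j₁+j₂−J=1  J+j₁−j₂=2  J−j₁+j₂=0  j₁+j₂+J+1=4
(j₁±m₁, j₂±m₂, J±M) = (2,1,0,1,1,1)
P² = 1/2
sum k=0..0:
  [0] +1/1 = 1
S = 1
C² = P²·S² = 1/2 ; C = +0.707107

+0.707107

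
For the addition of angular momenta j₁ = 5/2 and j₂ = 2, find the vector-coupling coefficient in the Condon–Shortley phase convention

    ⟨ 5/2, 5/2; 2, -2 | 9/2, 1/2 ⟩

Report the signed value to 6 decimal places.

√[10·0!5!4!/10! · 5!0!0!4!5!4!] = √(460800/7)
  +(−1)^0/∏(0,0,0,0,5,4)! = 1/2880  (running 1/2880)
⟨..|..⟩ = √(460800/7)·(1/2880) = +0.089087

+0.089087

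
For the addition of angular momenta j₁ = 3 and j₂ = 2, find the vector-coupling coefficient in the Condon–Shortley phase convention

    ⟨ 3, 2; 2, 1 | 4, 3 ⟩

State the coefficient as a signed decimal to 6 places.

+√(1/20) ≈ +0.223607

j₁+j₂−J=1  J+j₁−j₂=5  J−j₁+j₂=3  j₁+j₂+J+1=10
(j₁±m₁, j₂±m₂, J±M) = (5,1,3,1,7,1)
P² = 6480
sum k=0..1:
  [0] +1/144 = 1/144
  [1] −1/240 = -1/240
S = 1/360
C² = P²·S² = 1/20 ; C = +0.223607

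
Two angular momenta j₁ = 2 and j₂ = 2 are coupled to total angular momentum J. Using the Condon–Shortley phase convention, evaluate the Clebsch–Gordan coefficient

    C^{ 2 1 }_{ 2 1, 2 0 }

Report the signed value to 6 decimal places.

j₁+j₂−J=2  J+j₁−j₂=2  J−j₁+j₂=2  j₁+j₂+J+1=7
(j₁±m₁, j₂±m₂, J±M) = (3,1,2,2,3,1)
P² = 8/7
sum k=0..1:
  [0] +1/4 = 1/4
  [1] −1/2 = -1/2
S = -1/4
C² = P²·S² = 1/14 ; C = -0.267261

-0.267261  (= −√(1/14))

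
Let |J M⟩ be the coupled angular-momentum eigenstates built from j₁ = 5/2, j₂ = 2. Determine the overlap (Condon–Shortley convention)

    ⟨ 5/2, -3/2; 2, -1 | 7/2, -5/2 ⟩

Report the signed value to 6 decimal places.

√[8·1!4!3!/9! · 1!4!1!3!1!6!] = √(2304/7)
  +(−1)^0/∏(0,1,4,1,0,2)! = 1/48  (running 1/48)
  +(−1)^1/∏(1,0,3,0,1,3)! = -1/36  (running -1/144)
⟨..|..⟩ = √(2304/7)·(-1/144) = -0.125988

-0.125988  (= −√(1/63))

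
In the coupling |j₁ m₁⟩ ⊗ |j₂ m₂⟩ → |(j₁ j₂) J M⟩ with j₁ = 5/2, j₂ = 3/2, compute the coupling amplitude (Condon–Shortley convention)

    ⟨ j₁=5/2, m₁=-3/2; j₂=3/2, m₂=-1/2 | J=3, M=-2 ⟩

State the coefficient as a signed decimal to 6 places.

j₁+j₂−J=1  J+j₁−j₂=4  J−j₁+j₂=2  j₁+j₂+J+1=8
(j₁±m₁, j₂±m₂, J±M) = (1,4,1,2,1,5)
P² = 48
sum k=0..1:
  [0] +1/24 = 1/24
  [1] −1/12 = -1/12
S = -1/24
C² = P²·S² = 1/12 ; C = -0.288675

-0.288675  (= −√(1/12))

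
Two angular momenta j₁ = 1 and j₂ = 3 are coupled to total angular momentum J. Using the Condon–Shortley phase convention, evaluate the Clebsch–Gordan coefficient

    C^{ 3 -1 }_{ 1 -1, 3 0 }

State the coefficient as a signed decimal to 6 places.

−√(1/2) = -0.707107

j₁+j₂−J=1  J+j₁−j₂=1  J−j₁+j₂=5  j₁+j₂+J+1=8
(j₁±m₁, j₂±m₂, J±M) = (0,2,3,3,2,4)
P² = 72
sum k=1..1:
  [1] −1/12 = -1/12
S = -1/12
C² = P²·S² = 1/2 ; C = -0.707107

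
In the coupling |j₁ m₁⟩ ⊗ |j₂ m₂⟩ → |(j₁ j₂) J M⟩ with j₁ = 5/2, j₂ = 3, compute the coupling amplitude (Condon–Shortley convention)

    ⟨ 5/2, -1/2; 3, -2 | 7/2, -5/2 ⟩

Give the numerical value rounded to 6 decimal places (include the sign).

−√(2/63) = -0.178174

j₁+j₂−J=2  J+j₁−j₂=3  J−j₁+j₂=4  j₁+j₂+J+1=10
(j₁±m₁, j₂±m₂, J±M) = (2,3,1,5,1,6)
P² = 4608/7
sum k=0..1:
  [0] +1/72 = 1/72
  [1] −1/48 = -1/48
S = -1/144
C² = P²·S² = 2/63 ; C = -0.178174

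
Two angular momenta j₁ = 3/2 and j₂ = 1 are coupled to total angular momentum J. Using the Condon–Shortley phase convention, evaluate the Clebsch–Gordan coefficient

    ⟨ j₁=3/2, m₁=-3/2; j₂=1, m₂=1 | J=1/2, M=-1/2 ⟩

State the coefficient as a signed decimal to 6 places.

+0.707107

√[2·2!1!0!/4! · 0!3!2!0!0!1!] = √(2)
  +(−1)^2/∏(2,0,1,0,0,0)! = 1/2  (running 1/2)
⟨..|..⟩ = √(2)·(1/2) = +0.707107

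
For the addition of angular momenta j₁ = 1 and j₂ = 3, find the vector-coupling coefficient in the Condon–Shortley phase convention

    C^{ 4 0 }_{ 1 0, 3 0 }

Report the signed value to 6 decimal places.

√[9·0!2!6!/9! · 1!1!3!3!4!4!] = √(5184/7)
  +(−1)^0/∏(0,0,1,3,1,3)! = 1/36  (running 1/36)
⟨..|..⟩ = √(5184/7)·(1/36) = +0.755929

+√(4/7) = +0.755929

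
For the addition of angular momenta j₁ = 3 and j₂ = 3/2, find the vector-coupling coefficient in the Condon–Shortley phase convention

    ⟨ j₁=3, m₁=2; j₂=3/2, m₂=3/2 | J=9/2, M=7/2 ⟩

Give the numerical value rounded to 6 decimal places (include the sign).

+√(2/3) ≈ +0.816497

√[10·0!6!3!/10! · 5!1!3!0!8!1!] = √(345600)
  +(−1)^0/∏(0,0,1,3,5,0)! = 1/720  (running 1/720)
⟨..|..⟩ = √(345600)·(1/720) = +0.816497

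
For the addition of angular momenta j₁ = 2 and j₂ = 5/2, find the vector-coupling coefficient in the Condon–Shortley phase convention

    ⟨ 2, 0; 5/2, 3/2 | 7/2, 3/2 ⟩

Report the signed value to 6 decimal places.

-0.534522

j₁+j₂−J=1  J+j₁−j₂=3  J−j₁+j₂=4  j₁+j₂+J+1=9
(j₁±m₁, j₂±m₂, J±M) = (2,2,4,1,5,2)
P² = 512/7
sum k=0..1:
  [0] +1/48 = 1/48
  [1] −1/12 = -1/12
S = -1/16
C² = P²·S² = 2/7 ; C = -0.534522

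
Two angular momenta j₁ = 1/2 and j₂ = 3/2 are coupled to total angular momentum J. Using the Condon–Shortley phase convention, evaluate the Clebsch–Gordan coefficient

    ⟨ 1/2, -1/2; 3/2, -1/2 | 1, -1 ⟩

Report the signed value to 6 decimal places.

−√(1/4) = -0.500000

√[3·1!0!2!/4! · 0!1!1!2!0!2!] = √(1)
  +(−1)^1/∏(1,0,0,0,0,2)! = -1/2  (running -1/2)
⟨..|..⟩ = √(1)·(-1/2) = -0.500000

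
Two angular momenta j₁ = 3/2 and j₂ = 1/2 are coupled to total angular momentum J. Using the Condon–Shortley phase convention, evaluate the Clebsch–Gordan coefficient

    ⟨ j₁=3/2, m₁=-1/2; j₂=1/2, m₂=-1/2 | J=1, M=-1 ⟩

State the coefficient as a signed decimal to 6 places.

+√(1/4) = +0.500000

√[3·1!2!0!/4! · 1!2!0!1!0!2!] = √(1)
  +(−1)^0/∏(0,1,2,0,0,0)! = 1/2  (running 1/2)
⟨..|..⟩ = √(1)·(1/2) = +0.500000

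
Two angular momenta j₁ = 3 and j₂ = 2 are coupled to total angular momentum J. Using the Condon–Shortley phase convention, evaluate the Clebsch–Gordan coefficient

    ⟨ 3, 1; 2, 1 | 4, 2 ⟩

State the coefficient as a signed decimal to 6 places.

triangle: 1!·5!·3!/10! = 720/3628800
(j±m)!: 4!·2!·3!·1!·6!·2! = 414720
prefactor² = (2J+1)·Δ·N² = 5184/7
  k=0: +1/(0!·1!·2!·3!·3!·0!) = 1/72
  k=1: −1/(1!·0!·1!·2!·4!·1!) = -1/48
Σ = -1/144  ⇒  CG² = 5184/7·(-1/144)² = 1/28
CG = −√(1/28) = -0.188982

−√(1/28) = -0.188982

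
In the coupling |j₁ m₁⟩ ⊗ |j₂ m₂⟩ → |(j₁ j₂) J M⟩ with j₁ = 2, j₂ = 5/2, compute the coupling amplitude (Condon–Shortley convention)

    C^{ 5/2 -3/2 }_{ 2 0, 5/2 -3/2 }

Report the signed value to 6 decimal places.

−√(1/70) = -0.119523

j₁+j₂−J=2  J+j₁−j₂=2  J−j₁+j₂=3  j₁+j₂+J+1=8
(j₁±m₁, j₂±m₂, J±M) = (2,2,1,4,1,4)
P² = 288/35
sum k=0..1:
  [0] +1/8 = 1/8
  [1] −1/6 = -1/6
S = -1/24
C² = P²·S² = 1/70 ; C = -0.119523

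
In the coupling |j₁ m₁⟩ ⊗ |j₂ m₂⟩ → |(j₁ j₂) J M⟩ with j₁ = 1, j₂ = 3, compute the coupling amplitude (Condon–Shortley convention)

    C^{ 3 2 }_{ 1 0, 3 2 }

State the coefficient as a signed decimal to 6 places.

−√(1/3) = -0.577350

j₁+j₂−J=1  J+j₁−j₂=1  J−j₁+j₂=5  j₁+j₂+J+1=8
(j₁±m₁, j₂±m₂, J±M) = (1,1,5,1,5,1)
P² = 300
sum k=0..1:
  [0] +1/120 = 1/120
  [1] −1/24 = -1/24
S = -1/30
C² = P²·S² = 1/3 ; C = -0.577350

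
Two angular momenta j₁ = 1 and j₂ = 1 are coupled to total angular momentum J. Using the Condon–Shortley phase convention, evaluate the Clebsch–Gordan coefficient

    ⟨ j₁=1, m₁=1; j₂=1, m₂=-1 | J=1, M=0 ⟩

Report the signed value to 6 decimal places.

triangle: 1!·1!·1!/4! = 1/24
(j±m)!: 2!·0!·0!·2!·1!·1! = 4
prefactor² = (2J+1)·Δ·N² = 1/2
  k=0: +1/(0!·1!·0!·0!·1!·1!) = 1
Σ = 1  ⇒  CG² = 1/2·1² = 1/2
CG = +√(1/2) = +0.707107

+√(1/2) = +0.707107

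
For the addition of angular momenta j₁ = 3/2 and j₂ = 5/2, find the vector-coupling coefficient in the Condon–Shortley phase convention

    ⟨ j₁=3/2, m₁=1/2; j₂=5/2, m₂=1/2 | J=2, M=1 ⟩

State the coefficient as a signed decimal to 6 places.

√[5·2!1!3!/7! · 2!1!3!2!3!1!] = √(12/7)
  +(−1)^0/∏(0,2,1,3,0,0)! = 1/12  (running 1/12)
  +(−1)^1/∏(1,1,0,2,1,1)! = -1/2  (running -5/12)
⟨..|..⟩ = √(12/7)·(-5/12) = -0.545545

−√(25/84) = -0.545545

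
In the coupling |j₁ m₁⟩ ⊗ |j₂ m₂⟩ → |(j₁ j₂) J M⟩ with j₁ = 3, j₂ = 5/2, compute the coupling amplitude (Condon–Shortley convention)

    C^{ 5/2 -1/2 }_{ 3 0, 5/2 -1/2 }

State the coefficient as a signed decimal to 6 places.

triangle: 3!·3!·2!/9! = 72/362880
(j±m)!: 3!·3!·2!·3!·2!·3! = 5184
prefactor² = (2J+1)·Δ·N² = 216/35
  k=0: +1/(0!·3!·3!·2!·0!·0!) = 1/72
  k=1: −1/(1!·2!·2!·1!·1!·1!) = -1/4
  k=2: +1/(2!·1!·1!·0!·2!·2!) = 1/8
Σ = -1/9  ⇒  CG² = 216/35·(-1/9)² = 8/105
CG = −√(8/105) = -0.276026

-0.276026  (= −√(8/105))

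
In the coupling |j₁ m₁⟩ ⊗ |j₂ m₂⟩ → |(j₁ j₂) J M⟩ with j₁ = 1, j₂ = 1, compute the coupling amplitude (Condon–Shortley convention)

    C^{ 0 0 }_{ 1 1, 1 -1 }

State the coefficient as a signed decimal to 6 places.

j₁+j₂−J=2  J+j₁−j₂=0  J−j₁+j₂=0  j₁+j₂+J+1=3
(j₁±m₁, j₂±m₂, J±M) = (2,0,0,2,0,0)
P² = 4/3
sum k=0..0:
  [0] +1/2 = 1/2
S = 1/2
C² = P²·S² = 1/3 ; C = +0.577350

+√(1/3) = +0.577350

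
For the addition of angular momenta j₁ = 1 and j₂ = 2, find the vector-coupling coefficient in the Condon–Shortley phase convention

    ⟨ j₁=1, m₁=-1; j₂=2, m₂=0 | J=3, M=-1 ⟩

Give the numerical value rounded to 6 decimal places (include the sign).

triangle: 0!×2!×4!/7! = 48/5040
(j±m)!: 0!×2!×2!×2!×2!×4! = 384
prefactor² = (2J+1)×Δ×N² = 128/5
  k=0: +1/(0!×0!×2!×2!×0!×2!) = 1/8
Σ = 1/8  ⇒  CG² = 128/5×1/8² = 2/5
CG = +√(2/5) = +0.632456

+0.632456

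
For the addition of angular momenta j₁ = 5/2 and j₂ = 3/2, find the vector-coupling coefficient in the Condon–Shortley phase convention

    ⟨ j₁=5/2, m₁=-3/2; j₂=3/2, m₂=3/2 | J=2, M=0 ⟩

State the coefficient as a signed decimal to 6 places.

+0.654654  (= +√(3/7))

j₁+j₂−J=2  J+j₁−j₂=3  J−j₁+j₂=1  j₁+j₂+J+1=7
(j₁±m₁, j₂±m₂, J±M) = (1,4,3,0,2,2)
P² = 48/7
sum k=2..2:
  [2] +1/4 = 1/4
S = 1/4
C² = P²·S² = 3/7 ; C = +0.654654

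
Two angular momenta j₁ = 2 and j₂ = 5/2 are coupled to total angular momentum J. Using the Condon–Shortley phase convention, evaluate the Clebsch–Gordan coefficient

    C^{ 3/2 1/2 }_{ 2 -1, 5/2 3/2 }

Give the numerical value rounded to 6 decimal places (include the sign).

+0.138013

√[4·3!1!2!/7! · 1!3!4!1!2!1!] = √(96/35)
  +(−1)^2/∏(2,1,1,2,0,0)! = 1/4  (running 1/4)
  +(−1)^3/∏(3,0,0,1,1,1)! = -1/6  (running 1/12)
⟨..|..⟩ = √(96/35)·(1/12) = +0.138013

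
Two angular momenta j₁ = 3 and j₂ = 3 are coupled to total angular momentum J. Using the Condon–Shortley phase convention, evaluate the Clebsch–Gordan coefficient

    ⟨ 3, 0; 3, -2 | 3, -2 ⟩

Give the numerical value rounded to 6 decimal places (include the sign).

-0.408248  (= −√(1/6))

√[7·3!3!3!/10! · 3!3!1!5!1!5!] = √(216)
  +(−1)^0/∏(0,3,3,1,0,2)! = 1/72  (running 1/72)
  +(−1)^1/∏(1,2,2,0,1,3)! = -1/24  (running -1/36)
⟨..|..⟩ = √(216)·(-1/36) = -0.408248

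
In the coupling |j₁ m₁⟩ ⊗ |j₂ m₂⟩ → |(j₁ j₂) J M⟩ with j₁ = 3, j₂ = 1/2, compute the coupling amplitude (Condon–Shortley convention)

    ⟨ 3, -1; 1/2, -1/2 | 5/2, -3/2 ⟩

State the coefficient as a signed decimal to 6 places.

√[6·1!5!0!/7! · 2!4!0!1!1!4!] = √(1152/7)
  +(−1)^0/∏(0,1,4,0,1,0)! = 1/24  (running 1/24)
⟨..|..⟩ = √(1152/7)·(1/24) = +0.534522

+√(2/7) = +0.534522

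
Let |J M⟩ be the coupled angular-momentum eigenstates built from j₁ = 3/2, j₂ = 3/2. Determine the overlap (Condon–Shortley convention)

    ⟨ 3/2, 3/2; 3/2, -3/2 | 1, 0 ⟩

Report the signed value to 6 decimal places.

+0.670820

√[3·2!1!1!/5! · 3!0!0!3!1!1!] = √(9/5)
  +(−1)^0/∏(0,2,0,0,1,1)! = 1/2  (running 1/2)
⟨..|..⟩ = √(9/5)·(1/2) = +0.670820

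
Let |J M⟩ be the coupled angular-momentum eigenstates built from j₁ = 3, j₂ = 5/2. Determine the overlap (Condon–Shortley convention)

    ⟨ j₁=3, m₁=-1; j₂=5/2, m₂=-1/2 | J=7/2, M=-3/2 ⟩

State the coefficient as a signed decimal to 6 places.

−√(5/21) = -0.487950

√[8·2!4!3!/10! · 2!4!2!3!2!5!] = √(3072/35)
  +(−1)^0/∏(0,2,4,2,0,1)! = 1/96  (running 1/96)
  +(−1)^1/∏(1,1,3,1,1,2)! = -1/12  (running -7/96)
  +(−1)^2/∏(2,0,2,0,2,3)! = 1/48  (running -5/96)
⟨..|..⟩ = √(3072/35)·(-5/96) = -0.487950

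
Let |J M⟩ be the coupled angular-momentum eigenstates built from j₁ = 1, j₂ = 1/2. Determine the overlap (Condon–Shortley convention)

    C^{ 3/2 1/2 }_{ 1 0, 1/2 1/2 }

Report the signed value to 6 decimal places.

√[4·0!2!1!/4! · 1!1!1!0!2!1!] = √(2/3)
  +(−1)^0/∏(0,0,1,1,1,0)! = 1  (running 1)
⟨..|..⟩ = √(2/3)·(1) = +0.816497

+0.816497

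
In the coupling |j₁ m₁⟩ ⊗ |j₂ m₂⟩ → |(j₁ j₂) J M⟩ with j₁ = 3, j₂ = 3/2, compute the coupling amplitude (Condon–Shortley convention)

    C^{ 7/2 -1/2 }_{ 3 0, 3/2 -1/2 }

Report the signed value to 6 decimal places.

+0.308607

√[8·1!5!2!/9! · 3!3!1!2!3!4!] = √(384/7)
  +(−1)^0/∏(0,1,3,1,2,1)! = 1/12  (running 1/12)
  +(−1)^1/∏(1,0,2,0,3,2)! = -1/24  (running 1/24)
⟨..|..⟩ = √(384/7)·(1/24) = +0.308607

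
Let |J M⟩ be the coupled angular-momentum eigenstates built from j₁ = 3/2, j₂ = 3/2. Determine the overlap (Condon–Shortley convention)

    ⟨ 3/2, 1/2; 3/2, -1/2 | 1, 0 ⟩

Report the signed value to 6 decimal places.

−√(1/20) = -0.223607

√[3·2!1!1!/5! · 2!1!1!2!1!1!] = √(1/5)
  +(−1)^0/∏(0,2,1,1,0,0)! = 1/2  (running 1/2)
  +(−1)^1/∏(1,1,0,0,1,1)! = -1  (running -1/2)
⟨..|..⟩ = √(1/5)·(-1/2) = -0.223607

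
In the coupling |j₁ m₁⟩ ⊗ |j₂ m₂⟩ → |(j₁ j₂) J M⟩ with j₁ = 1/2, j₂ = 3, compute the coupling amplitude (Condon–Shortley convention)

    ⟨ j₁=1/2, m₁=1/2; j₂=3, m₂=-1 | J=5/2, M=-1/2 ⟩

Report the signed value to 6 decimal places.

+√(4/7) = +0.755929

j₁+j₂−J=1  J+j₁−j₂=0  J−j₁+j₂=5  j₁+j₂+J+1=7
(j₁±m₁, j₂±m₂, J±M) = (1,0,2,4,2,3)
P² = 576/7
sum k=0..0:
  [0] +1/12 = 1/12
S = 1/12
C² = P²·S² = 4/7 ; C = +0.755929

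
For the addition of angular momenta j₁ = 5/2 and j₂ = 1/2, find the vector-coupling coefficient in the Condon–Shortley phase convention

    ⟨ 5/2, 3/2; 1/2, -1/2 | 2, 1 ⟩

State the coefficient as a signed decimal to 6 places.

triangle: 1!*4!*0!/6! = 24/720
(j±m)!: 4!*1!*0!*1!*3!*1! = 144
prefactor² = (2J+1)*Δ*N² = 24
  k=0: +1/(0!*1!*1!*0!*3!*0!) = 1/6
Σ = 1/6  ⇒  CG² = 24*1/6² = 2/3
CG = +√(2/3) = +0.816497

+√(2/3) ≈ +0.816497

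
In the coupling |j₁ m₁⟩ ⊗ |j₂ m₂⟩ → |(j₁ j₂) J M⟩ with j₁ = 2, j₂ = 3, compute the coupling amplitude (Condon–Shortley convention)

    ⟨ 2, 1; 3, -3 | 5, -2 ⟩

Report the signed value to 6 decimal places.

j₁+j₂−J=0  J+j₁−j₂=4  J−j₁+j₂=6  j₁+j₂+J+1=11
(j₁±m₁, j₂±m₂, J±M) = (3,1,0,6,3,7)
P² = 622080
sum k=0..0:
  [0] +1/4320 = 1/4320
S = 1/4320
C² = P²·S² = 1/30 ; C = +0.182574

+0.182574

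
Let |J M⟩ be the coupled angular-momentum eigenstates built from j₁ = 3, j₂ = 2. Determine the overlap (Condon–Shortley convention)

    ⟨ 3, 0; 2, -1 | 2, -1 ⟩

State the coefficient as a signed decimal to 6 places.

√[5·3!3!1!/8! · 3!3!1!3!1!3!] = √(81/14)
  +(−1)^0/∏(0,3,3,1,0,0)! = 1/36  (running 1/36)
  +(−1)^1/∏(1,2,2,0,1,1)! = -1/4  (running -2/9)
⟨..|..⟩ = √(81/14)·(-2/9) = -0.534522

−√(2/7) = -0.534522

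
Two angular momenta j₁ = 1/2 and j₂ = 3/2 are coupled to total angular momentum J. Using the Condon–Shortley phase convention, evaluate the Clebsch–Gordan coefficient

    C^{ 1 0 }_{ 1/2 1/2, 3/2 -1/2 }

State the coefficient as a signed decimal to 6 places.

+√(1/2) = +0.707107

j₁+j₂−J=1  J+j₁−j₂=0  J−j₁+j₂=2  j₁+j₂+J+1=4
(j₁±m₁, j₂±m₂, J±M) = (1,0,1,2,1,1)
P² = 1/2
sum k=0..0:
  [0] +1/1 = 1
S = 1
C² = P²·S² = 1/2 ; C = +0.707107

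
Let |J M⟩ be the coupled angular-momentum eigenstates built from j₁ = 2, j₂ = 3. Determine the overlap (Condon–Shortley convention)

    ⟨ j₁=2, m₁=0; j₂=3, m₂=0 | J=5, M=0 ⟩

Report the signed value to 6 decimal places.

+0.690066  (= +√(10/21))

j₁+j₂−J=0  J+j₁−j₂=4  J−j₁+j₂=6  j₁+j₂+J+1=11
(j₁±m₁, j₂±m₂, J±M) = (2,2,3,3,5,5)
P² = 69120/7
sum k=0..0:
  [0] +1/144 = 1/144
S = 1/144
C² = P²·S² = 10/21 ; C = +0.690066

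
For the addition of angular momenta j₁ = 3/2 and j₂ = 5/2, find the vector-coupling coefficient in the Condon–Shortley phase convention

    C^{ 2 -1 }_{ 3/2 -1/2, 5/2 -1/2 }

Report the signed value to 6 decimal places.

-0.545545

triangle: 2!*1!*3!/7! = 12/5040
(j±m)!: 1!*2!*2!*3!*1!*3! = 144
prefactor² = (2J+1)*Δ*N² = 12/7
  k=1: −1/(1!*1!*1!*1!*0!*2!) = -1/2
  k=2: +1/(2!*0!*0!*0!*1!*3!) = 1/12
Σ = -5/12  ⇒  CG² = 12/7*(-5/12)² = 25/84
CG = −√(25/84) = -0.545545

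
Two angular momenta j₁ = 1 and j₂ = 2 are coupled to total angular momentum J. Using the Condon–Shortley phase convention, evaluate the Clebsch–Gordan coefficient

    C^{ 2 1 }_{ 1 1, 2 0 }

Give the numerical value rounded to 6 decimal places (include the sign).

triangle: 1!×1!×3!/6! = 6/720
(j±m)!: 2!×0!×2!×2!×3!×1! = 48
prefactor² = (2J+1)×Δ×N² = 2
  k=0: +1/(0!×1!×0!×2!×1!×1!) = 1/2
Σ = 1/2  ⇒  CG² = 2×1/2² = 1/2
CG = +√(1/2) = +0.707107

+√(1/2) = +0.707107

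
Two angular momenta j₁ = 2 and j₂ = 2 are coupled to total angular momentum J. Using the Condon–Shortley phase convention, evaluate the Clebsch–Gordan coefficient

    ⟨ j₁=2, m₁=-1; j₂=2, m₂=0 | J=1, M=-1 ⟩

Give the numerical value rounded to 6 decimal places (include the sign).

triangle: 3!*1!*1!/6! = 6/720
(j±m)!: 1!*3!*2!*2!*0!*2! = 48
prefactor² = (2J+1)*Δ*N² = 6/5
  k=2: +1/(2!*1!*1!*0!*0!*1!) = 1/2
Σ = 1/2  ⇒  CG² = 6/5*1/2² = 3/10
CG = +√(3/10) = +0.547723

+0.547723  (= +√(3/10))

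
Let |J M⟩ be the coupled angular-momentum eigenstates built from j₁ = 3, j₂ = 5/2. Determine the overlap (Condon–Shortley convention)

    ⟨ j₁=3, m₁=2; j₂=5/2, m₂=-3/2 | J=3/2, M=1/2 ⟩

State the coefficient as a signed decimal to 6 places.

triangle: 4!·2!·1!/8! = 48/40320
(j±m)!: 5!·1!·1!·4!·2!·1! = 5760
prefactor² = (2J+1)·Δ·N² = 192/7
  k=0: +1/(0!·4!·1!·1!·1!·0!) = 1/24
  k=1: −1/(1!·3!·0!·0!·2!·1!) = -1/12
Σ = -1/24  ⇒  CG² = 192/7·(-1/24)² = 1/21
CG = −√(1/21) = -0.218218

−√(1/21) = -0.218218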